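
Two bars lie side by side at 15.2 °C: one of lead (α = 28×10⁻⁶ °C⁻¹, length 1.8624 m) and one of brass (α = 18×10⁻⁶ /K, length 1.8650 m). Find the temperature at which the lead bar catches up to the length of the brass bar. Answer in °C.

L₁(1 + α₁ΔT) = L₂(1 + α₂ΔT) ⇒ ΔT = (L₂ − L₁)/(α₁L₁ − α₂L₂)
L₂ − L₁ = 1.8650 − 1.8624 = 2.60×10⁻³ m
α₁L₁ − α₂L₂ = 28×10⁻⁶×1.8624 − 18×10⁻⁶×1.8650 = 1.85772×10⁻⁵ m/K
ΔT = 2.60×10⁻³ / 1.85772×10⁻⁵ = 139.957 K
T = 15.2 + 139.957 = 155.157 °C

T = 155.2 °C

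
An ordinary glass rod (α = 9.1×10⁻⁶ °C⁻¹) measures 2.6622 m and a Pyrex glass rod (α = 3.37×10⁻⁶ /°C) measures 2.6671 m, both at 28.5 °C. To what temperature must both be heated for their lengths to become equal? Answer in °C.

T = 350.1 °C

Equal length when α₁L₁ΔT − α₂L₂ΔT = L₂ − L₁ = 4.90×10⁻³ m
α₁L₁ = 2.422602×10⁻⁵, α₂L₂ = 8.988127×10⁻⁶ → Δ(αL) = 1.5237893×10⁻⁵ m/K
ΔT = 4.90×10⁻³ / 1.5237893×10⁻⁵ = 321.567 K, so T = 28.5 + 321.567 = 350.067 °C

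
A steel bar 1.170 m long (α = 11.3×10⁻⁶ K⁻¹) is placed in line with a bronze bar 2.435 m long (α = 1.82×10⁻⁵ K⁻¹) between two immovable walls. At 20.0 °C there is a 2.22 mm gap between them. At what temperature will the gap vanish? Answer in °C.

T = 58.6 °C

Gap closes when ΔL₁ + ΔL₂ = 2.22 mm = 2.22×10⁻³ m
(α₁L₁ + α₂L₂)ΔT = g
α₁L₁ + α₂L₂ = 11.3×10⁻⁶×1.170 + 1.82×10⁻⁵×2.435 = 5.7538×10⁻⁵ m/K
ΔT = 2.22×10⁻³ / 5.7538×10⁻⁵ = 38.583 K
T = 20.0 + 38.583 = 58.583 °C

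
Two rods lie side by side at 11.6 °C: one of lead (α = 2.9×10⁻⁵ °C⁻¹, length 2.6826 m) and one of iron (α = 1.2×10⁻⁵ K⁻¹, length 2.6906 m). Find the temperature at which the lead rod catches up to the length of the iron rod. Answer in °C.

T = 187.4 °C

L₁(1 + α₁ΔT) = L₂(1 + α₂ΔT) ⇒ ΔT = (L₂ − L₁)/(α₁L₁ − α₂L₂)
L₂ − L₁ = 2.6906 − 2.6826 = 8.00×10⁻³ m
α₁L₁ − α₂L₂ = 2.9×10⁻⁵×2.6826 − 1.2×10⁻⁵×2.6906 = 4.55082×10⁻⁵ m/K
ΔT = 8.00×10⁻³ / 4.55082×10⁻⁵ = 175.792 K
T = 11.6 + 175.792 = 187.392 °C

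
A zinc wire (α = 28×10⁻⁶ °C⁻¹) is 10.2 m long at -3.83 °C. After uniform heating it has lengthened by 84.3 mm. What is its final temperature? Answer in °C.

ΔL = αL₀ΔT ⇒ ΔT = ΔL / (αL₀)
ΔT = 84.3×10⁻³ m / (28×10⁻⁶ × 10.2 m) = 295.17 K
T = -3.83 + 295.17 = 291.34 °C

T = 291 °C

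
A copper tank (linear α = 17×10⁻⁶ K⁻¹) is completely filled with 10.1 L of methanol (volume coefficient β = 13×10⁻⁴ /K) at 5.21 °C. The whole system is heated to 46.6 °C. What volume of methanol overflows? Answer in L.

The tank also expands: β_container ≈ 3α = 5.1×10⁻⁵ /K
Net overflow = V₀(β_liq − 3α_cont)ΔT
β − 3α = 1.30×10⁻³ − 5.1×10⁻⁵ = 1.249×10⁻³ /K; ΔT = 41.39 K
ΔV = 10.1 × 1.249×10⁻³ × 41.39 = 0.522 L

0.522 L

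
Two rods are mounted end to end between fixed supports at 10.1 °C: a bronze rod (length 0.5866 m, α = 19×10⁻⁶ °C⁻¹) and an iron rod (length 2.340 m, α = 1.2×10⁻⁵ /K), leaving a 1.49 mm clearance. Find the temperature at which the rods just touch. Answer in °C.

α₁L₁ = 1.11454×10⁻⁵ m/K, α₂L₂ = 2.808×10⁻⁵ m/K → total 3.92254×10⁻⁵ m/K
ΔT = g/(α₁L₁+α₂L₂) = 1.49×10⁻³ / 3.92254×10⁻⁵ = 37.986 K
T = 10.1 + 37.986 = 48.086 °C

T = 48.1 °C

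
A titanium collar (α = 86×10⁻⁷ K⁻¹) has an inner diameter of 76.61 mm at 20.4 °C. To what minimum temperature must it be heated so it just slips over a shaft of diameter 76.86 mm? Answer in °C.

T = 400 °C

Required Δd = 76.86 − 76.61 = 0.25 mm
Δd = αd₀ΔT ⇒ ΔT = Δd/(αd₀) = 0.25 / (86×10⁻⁷ × 76.61) = 379.45 K
T_min = 20.4 + 379.45 = 399.85 °C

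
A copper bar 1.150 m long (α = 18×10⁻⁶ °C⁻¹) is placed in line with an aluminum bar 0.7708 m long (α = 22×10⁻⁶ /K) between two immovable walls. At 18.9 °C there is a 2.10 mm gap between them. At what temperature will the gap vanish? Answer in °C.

α₁L₁ = 2.070×10⁻⁵ m/K, α₂L₂ = 1.69576×10⁻⁵ m/K → total 3.76576×10⁻⁵ m/K
ΔT = g/(α₁L₁+α₂L₂) = 2.10×10⁻³ / 3.76576×10⁻⁵ = 55.766 K
T = 18.9 + 55.766 = 74.666 °C

T = 74.7 °C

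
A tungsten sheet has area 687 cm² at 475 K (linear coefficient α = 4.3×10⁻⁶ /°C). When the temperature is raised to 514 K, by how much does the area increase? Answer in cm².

ΔA = 0.230 cm²

Area coefficient ≈ 2α; |ΔT| = 39 K
ΔA = 2αA₀ΔT = 2(4.3×10⁻⁶)(687)(39) = 0.230 cm²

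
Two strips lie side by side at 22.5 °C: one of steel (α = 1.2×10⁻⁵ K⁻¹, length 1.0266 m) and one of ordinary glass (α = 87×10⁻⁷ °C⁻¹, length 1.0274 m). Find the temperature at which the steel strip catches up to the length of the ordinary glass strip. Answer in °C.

T = 259.1 °C

L₁(1 + α₁ΔT) = L₂(1 + α₂ΔT) ⇒ ΔT = (L₂ − L₁)/(α₁L₁ − α₂L₂)
L₂ − L₁ = 1.0274 − 1.0266 = 8.00×10⁻⁴ m
α₁L₁ − α₂L₂ = 1.2×10⁻⁵×1.0266 − 87×10⁻⁷×1.0274 = 3.38082×10⁻⁶ m/K
ΔT = 8.00×10⁻⁴ / 3.38082×10⁻⁶ = 236.629 K
T = 22.5 + 236.629 = 259.129 °C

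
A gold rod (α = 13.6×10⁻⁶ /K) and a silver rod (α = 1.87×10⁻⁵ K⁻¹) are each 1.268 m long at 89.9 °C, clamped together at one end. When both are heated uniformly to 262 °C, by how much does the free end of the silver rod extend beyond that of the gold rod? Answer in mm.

1.11 mm

ΔT = 172.1 K
gold: ΔL = 13.6×10⁻⁶ × 1.268 m × 172.1 = 2.9678×10⁻³ m = 2.9678 mm
silver: ΔL = 1.87×10⁻⁵ × 1.268 m × 172.1 = 4.0808×10⁻³ m = 4.0808 mm
difference = 4.0808 − 2.9678 = 1.1130 mm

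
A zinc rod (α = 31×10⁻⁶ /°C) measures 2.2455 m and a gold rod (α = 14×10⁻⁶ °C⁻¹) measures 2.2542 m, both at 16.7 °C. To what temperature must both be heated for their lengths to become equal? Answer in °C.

Equal length when α₁L₁ΔT − α₂L₂ΔT = L₂ − L₁ = 8.70×10⁻³ m
α₁L₁ = 6.96105×10⁻⁵, α₂L₂ = 3.15588×10⁻⁵ → Δ(αL) = 3.80517×10⁻⁵ m/K
ΔT = 8.70×10⁻³ / 3.80517×10⁻⁵ = 228.636 K, so T = 16.7 + 228.636 = 245.336 °C

T = 245.3 °C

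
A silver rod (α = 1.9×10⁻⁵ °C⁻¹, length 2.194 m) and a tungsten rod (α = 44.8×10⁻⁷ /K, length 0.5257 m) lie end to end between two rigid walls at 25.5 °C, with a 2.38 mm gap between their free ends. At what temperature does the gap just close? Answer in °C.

T = 79.5 °C

α₁L₁ = 4.1686×10⁻⁵ m/K, α₂L₂ = 2.355136×10⁻⁶ m/K → total 4.4041136×10⁻⁵ m/K
ΔT = g/(α₁L₁+α₂L₂) = 2.38×10⁻³ / 4.4041136×10⁻⁵ = 54.040 K
T = 25.5 + 54.040 = 79.540 °C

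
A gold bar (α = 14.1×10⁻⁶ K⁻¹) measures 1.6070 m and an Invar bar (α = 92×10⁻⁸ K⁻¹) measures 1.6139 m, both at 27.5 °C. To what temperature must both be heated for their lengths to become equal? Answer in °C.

T = 353.4 °C

L₁(1 + α₁ΔT) = L₂(1 + α₂ΔT) ⇒ ΔT = (L₂ − L₁)/(α₁L₁ − α₂L₂)
L₂ − L₁ = 1.6139 − 1.6070 = 6.90×10⁻³ m
α₁L₁ − α₂L₂ = 14.1×10⁻⁶×1.6070 − 92×10⁻⁸×1.6139 = 2.1173912×10⁻⁵ m/K
ΔT = 6.90×10⁻³ / 2.1173912×10⁻⁵ = 325.873 K
T = 27.5 + 325.873 = 353.373 °C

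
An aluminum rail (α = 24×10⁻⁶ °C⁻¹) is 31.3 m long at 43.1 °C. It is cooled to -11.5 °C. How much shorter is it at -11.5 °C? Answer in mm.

|ΔT| = |-11.5 − 43.1| = 54.6 K
ΔL = αL₀ΔT = (24×10⁻⁶)(31.3)(54.6) = 4.10×10⁻² m

ΔL = 41.0 mm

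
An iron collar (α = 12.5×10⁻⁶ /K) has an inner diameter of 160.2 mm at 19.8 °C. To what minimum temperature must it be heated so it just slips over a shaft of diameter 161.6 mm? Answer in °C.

Required Δd = 161.6 − 160.2 = 1.4 mm
Δd = αd₀ΔT ⇒ ΔT = Δd/(αd₀) = 1.4 / (12.5×10⁻⁶ × 160.2) = 699.13 K
T_min = 19.8 + 699.13 = 718.93 °C

T = 719 °C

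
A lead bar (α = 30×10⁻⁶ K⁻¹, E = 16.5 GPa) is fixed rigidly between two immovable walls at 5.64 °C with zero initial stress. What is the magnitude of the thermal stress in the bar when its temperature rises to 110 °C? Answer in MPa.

σ = 51.7 MPa

Fully constrained: the free strain ε = αΔT is blocked, so σ = Eε = EαΔT.
|ΔT| = 104.36 K
σ = 16.5×10⁹ × 30×10⁻⁶ × 104.36 = 5.17×10⁷ Pa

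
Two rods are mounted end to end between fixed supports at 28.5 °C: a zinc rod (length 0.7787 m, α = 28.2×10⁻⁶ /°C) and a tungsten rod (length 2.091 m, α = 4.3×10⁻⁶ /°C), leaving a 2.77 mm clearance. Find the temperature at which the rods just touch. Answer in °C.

Gap closes when ΔL₁ + ΔL₂ = 2.77 mm = 2.77×10⁻³ m
(α₁L₁ + α₂L₂)ΔT = g
α₁L₁ + α₂L₂ = 28.2×10⁻⁶×0.7787 + 4.3×10⁻⁶×2.091 = 3.095064×10⁻⁵ m/K
ΔT = 2.77×10⁻³ / 3.095064×10⁻⁵ = 89.50 K
T = 28.5 + 89.50 = 118.00 °C

T = 118 °C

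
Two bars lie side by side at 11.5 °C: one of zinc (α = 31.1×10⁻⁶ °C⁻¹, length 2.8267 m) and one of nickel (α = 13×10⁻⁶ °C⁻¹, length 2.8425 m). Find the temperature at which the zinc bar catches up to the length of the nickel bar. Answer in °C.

Equal length when α₁L₁ΔT − α₂L₂ΔT = L₂ − L₁ = 1.58×10⁻² m
α₁L₁ = 8.791037×10⁻⁵, α₂L₂ = 3.69525×10⁻⁵ → Δ(αL) = 5.095787×10⁻⁵ m/K
ΔT = 1.58×10⁻² / 5.095787×10⁻⁵ = 310.060 K, so T = 11.5 + 310.060 = 321.560 °C

T = 321.6 °C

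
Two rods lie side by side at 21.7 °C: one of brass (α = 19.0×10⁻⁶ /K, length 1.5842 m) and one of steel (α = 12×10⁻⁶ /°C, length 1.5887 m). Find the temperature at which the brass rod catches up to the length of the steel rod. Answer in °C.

T = 429.5 °C

L₁(1 + α₁ΔT) = L₂(1 + α₂ΔT) ⇒ ΔT = (L₂ − L₁)/(α₁L₁ − α₂L₂)
L₂ − L₁ = 1.5887 − 1.5842 = 4.50×10⁻³ m
α₁L₁ − α₂L₂ = 19.0×10⁻⁶×1.5842 − 12×10⁻⁶×1.5887 = 1.10354×10⁻⁵ m/K
ΔT = 4.50×10⁻³ / 1.10354×10⁻⁵ = 407.779 K
T = 21.7 + 407.779 = 429.479 °C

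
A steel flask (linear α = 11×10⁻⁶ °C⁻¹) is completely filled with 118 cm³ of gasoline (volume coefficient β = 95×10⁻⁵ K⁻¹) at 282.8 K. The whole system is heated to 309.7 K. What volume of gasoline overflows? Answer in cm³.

2.91 cm³

The flask also expands: β_container ≈ 3α = 3.3×10⁻⁵ /K
Net overflow = V₀(β_liq − 3α_cont)ΔT
β − 3α = 9.50×10⁻⁴ − 3.3×10⁻⁵ = 9.17×10⁻⁴ /K; ΔT = 26.9 K
ΔV = 118 × 9.17×10⁻⁴ × 26.9 = 2.91 cm³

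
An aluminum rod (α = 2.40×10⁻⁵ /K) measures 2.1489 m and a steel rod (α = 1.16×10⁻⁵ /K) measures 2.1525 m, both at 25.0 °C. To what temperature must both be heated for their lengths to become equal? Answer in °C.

L₁(1 + α₁ΔT) = L₂(1 + α₂ΔT) ⇒ ΔT = (L₂ − L₁)/(α₁L₁ − α₂L₂)
L₂ − L₁ = 2.1525 − 2.1489 = 3.60×10⁻³ m
α₁L₁ − α₂L₂ = 2.40×10⁻⁵×2.1489 − 1.16×10⁻⁵×2.1525 = 2.66046×10⁻⁵ m/K
ΔT = 3.60×10⁻³ / 2.66046×10⁻⁵ = 135.315 K
T = 25.0 + 135.315 = 160.315 °C

T = 160.3 °C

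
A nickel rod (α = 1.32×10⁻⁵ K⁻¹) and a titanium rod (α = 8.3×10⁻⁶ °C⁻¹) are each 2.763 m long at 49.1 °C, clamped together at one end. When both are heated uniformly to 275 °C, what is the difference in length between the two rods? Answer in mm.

ΔT = 225.9 K
nickel: ΔL = 1.32×10⁻⁵ × 2.763 m × 225.9 = 8.2389×10⁻³ m = 8.2389 mm
titanium: ΔL = 8.3×10⁻⁶ × 2.763 m × 225.9 = 5.1805×10⁻³ m = 5.1805 mm
difference = 8.2389 − 5.1805 = 3.0584 mm

3.06 mm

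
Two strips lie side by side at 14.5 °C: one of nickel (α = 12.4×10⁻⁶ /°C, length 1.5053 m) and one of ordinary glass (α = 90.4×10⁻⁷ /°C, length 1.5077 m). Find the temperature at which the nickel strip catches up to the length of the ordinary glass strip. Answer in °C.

Equal length when α₁L₁ΔT − α₂L₂ΔT = L₂ − L₁ = 2.40×10⁻³ m
α₁L₁ = 1.866572×10⁻⁵, α₂L₂ = 1.3629608×10⁻⁵ → Δ(αL) = 5.036112×10⁻⁶ m/K
ΔT = 2.40×10⁻³ / 5.036112×10⁻⁶ = 476.558 K, so T = 14.5 + 476.558 = 491.058 °C

T = 491.1 °C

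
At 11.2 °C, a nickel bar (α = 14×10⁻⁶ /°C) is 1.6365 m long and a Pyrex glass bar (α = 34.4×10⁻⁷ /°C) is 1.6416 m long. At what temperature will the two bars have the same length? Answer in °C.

L₁(1 + α₁ΔT) = L₂(1 + α₂ΔT) ⇒ ΔT = (L₂ − L₁)/(α₁L₁ − α₂L₂)
L₂ − L₁ = 1.6416 − 1.6365 = 5.10×10⁻³ m
α₁L₁ − α₂L₂ = 14×10⁻⁶×1.6365 − 34.4×10⁻⁷×1.6416 = 1.7263896×10⁻⁵ m/K
ΔT = 5.10×10⁻³ / 1.7263896×10⁻⁵ = 295.414 K
T = 11.2 + 295.414 = 306.614 °C

T = 306.6 °C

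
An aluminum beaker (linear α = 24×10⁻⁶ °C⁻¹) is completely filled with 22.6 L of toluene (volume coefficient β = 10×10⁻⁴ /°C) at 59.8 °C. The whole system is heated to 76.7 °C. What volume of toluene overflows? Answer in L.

0.354 L

The beaker also expands: β_container ≈ 3α = 7.2×10⁻⁵ /K
Net overflow = V₀(β_liq − 3α_cont)ΔT
β − 3α = 1.00×10⁻³ − 7.2×10⁻⁵ = 9.28×10⁻⁴ /K; ΔT = 16.9 K
ΔV = 22.6 × 9.28×10⁻⁴ × 16.9 = 0.354 L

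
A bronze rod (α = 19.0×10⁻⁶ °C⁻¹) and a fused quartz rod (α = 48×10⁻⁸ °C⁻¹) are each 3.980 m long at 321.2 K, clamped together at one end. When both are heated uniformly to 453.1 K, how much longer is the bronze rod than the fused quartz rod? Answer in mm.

9.72 mm

ΔT = 131.9 K
bronze: ΔL = 19.0×10⁻⁶ × 3.980 m × 131.9 = 9.9743×10⁻³ m = 9.9743 mm
fused quartz: ΔL = 48×10⁻⁸ × 3.980 m × 131.9 = 2.5198×10⁻⁴ m = 0.25198 mm
difference = 9.9743 − 0.25198 = 9.72232 mm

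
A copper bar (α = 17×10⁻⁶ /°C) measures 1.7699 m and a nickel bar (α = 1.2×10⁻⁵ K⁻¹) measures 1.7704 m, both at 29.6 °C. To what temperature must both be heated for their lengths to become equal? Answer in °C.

T = 86.14 °C

Equal length when α₁L₁ΔT − α₂L₂ΔT = L₂ − L₁ = 5.00×10⁻⁴ m
α₁L₁ = 3.00883×10⁻⁵, α₂L₂ = 2.12448×10⁻⁵ → Δ(αL) = 8.8435×10⁻⁶ m/K
ΔT = 5.00×10⁻⁴ / 8.8435×10⁻⁶ = 56.5387 K, so T = 29.6 + 56.5387 = 86.1387 °C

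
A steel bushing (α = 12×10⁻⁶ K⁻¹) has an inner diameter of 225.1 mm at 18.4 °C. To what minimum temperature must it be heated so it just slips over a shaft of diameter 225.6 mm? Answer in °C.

Required Δd = 225.6 − 225.1 = 0.5 mm
Δd = αd₀ΔT ⇒ ΔT = Δd/(αd₀) = 0.5 / (12×10⁻⁶ × 225.1) = 185.10 K
T_min = 18.4 + 185.10 = 203.50 °C

T = 204 °C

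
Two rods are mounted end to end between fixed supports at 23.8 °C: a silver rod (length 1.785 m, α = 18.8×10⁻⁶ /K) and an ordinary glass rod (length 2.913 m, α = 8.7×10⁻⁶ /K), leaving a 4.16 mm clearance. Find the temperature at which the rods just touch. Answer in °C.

T = 94.4 °C

α₁L₁ = 3.3558×10⁻⁵ m/K, α₂L₂ = 2.53431×10⁻⁵ m/K → total 5.89011×10⁻⁵ m/K
ΔT = g/(α₁L₁+α₂L₂) = 4.16×10⁻³ / 5.89011×10⁻⁵ = 70.627 K
T = 23.8 + 70.627 = 94.427 °C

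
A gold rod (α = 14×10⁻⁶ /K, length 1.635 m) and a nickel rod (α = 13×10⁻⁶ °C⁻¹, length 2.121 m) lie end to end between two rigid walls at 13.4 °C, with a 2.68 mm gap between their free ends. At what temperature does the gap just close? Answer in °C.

T = 66.5 °C

α₁L₁ = 2.289×10⁻⁵ m/K, α₂L₂ = 2.7573×10⁻⁵ m/K → total 5.0463×10⁻⁵ m/K
ΔT = g/(α₁L₁+α₂L₂) = 2.68×10⁻³ / 5.0463×10⁻⁵ = 53.108 K
T = 13.4 + 53.108 = 66.508 °C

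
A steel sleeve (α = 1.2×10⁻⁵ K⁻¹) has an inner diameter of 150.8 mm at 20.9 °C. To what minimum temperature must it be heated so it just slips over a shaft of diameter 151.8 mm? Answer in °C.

T = 574 °C

Required Δd = 151.8 − 150.8 = 1.0 mm
Δd = αd₀ΔT ⇒ ΔT = Δd/(αd₀) = 1.0 / (1.2×10⁻⁵ × 150.8) = 552.61 K
T_min = 20.9 + 552.61 = 573.51 °C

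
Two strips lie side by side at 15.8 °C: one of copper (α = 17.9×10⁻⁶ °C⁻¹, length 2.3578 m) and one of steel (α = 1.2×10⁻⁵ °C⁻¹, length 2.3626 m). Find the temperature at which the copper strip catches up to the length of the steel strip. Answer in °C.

T = 362.3 °C

Equal length when α₁L₁ΔT − α₂L₂ΔT = L₂ − L₁ = 4.80×10⁻³ m
α₁L₁ = 4.220462×10⁻⁵, α₂L₂ = 2.83512×10⁻⁵ → Δ(αL) = 1.385342×10⁻⁵ m/K
ΔT = 4.80×10⁻³ / 1.385342×10⁻⁵ = 346.485 K, so T = 15.8 + 346.485 = 362.285 °C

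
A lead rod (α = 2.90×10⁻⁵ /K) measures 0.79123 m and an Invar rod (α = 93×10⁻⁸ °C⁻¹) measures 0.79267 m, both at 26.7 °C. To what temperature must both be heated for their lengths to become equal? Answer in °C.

T = 91.54 °C

Equal length when α₁L₁ΔT − α₂L₂ΔT = L₂ − L₁ = 1.44×10⁻³ m
α₁L₁ = 2.294567×10⁻⁵, α₂L₂ = 7.371831×10⁻⁷ → Δ(αL) = 2.22084869×10⁻⁵ m/K
ΔT = 1.44×10⁻³ / 2.22084869×10⁻⁵ = 64.8401 K, so T = 26.7 + 64.8401 = 91.5401 °C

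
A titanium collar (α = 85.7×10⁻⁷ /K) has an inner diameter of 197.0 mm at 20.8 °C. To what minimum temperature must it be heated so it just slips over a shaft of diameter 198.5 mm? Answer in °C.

T = 909 °C

Required Δd = 198.5 − 197.0 = 1.5 mm
Δd = αd₀ΔT ⇒ ΔT = Δd/(αd₀) = 1.5 / (85.7×10⁻⁷ × 197.0) = 888.47 K
T_min = 20.8 + 888.47 = 909.27 °C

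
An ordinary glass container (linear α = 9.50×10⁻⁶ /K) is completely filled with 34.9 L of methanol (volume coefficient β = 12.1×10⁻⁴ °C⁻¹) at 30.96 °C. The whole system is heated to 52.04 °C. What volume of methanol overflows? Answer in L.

The container also expands: β_container ≈ 3α = 2.85×10⁻⁵ /K
Net overflow = V₀(β_liq − 3α_cont)ΔT
β − 3α = 1.21×10⁻³ − 2.85×10⁻⁵ = 1.1815×10⁻³ /K; ΔT = 21.08 K
ΔV = 34.9 × 1.1815×10⁻³ × 21.08 = 0.869 L

0.869 L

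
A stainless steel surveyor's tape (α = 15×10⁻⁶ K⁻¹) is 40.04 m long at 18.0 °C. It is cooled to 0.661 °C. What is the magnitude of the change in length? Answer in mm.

|ΔT| = |0.661 − 18.0| = 17.339 K
ΔL = αL₀ΔT = (15×10⁻⁶)(40.04)(17.339) = 1.04×10⁻² m

ΔL = 10.4 mm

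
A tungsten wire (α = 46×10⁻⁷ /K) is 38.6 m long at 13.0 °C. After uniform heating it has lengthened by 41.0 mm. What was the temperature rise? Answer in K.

ΔT = 231 K

ΔL = αL₀ΔT ⇒ ΔT = ΔL / (αL₀)
ΔT = 41.0×10⁻³ m / (46×10⁻⁷ × 38.6 m) = 230.91 K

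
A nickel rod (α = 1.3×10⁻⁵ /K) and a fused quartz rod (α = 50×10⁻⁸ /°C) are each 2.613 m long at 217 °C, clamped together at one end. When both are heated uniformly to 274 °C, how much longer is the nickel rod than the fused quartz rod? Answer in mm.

ΔT = 57 K
nickel: ΔL = 1.3×10⁻⁵ × 2.613 m × 57 = 1.9362×10⁻³ m = 1.9362 mm
fused quartz: ΔL = 50×10⁻⁸ × 2.613 m × 57 = 7.4470×10⁻⁵ m = 0.074470 mm
difference = 1.9362 − 0.074470 = 1.86173 mm

1.86 mm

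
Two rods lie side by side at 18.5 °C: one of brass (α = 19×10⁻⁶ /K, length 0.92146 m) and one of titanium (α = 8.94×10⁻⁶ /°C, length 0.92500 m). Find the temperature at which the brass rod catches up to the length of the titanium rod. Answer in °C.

T = 401.7 °C

Equal length when α₁L₁ΔT − α₂L₂ΔT = L₂ − L₁ = 3.54×10⁻³ m
α₁L₁ = 1.750774×10⁻⁵, α₂L₂ = 8.2695×10⁻⁶ → Δ(αL) = 9.23824×10⁻⁶ m/K
ΔT = 3.54×10⁻³ / 9.23824×10⁻⁶ = 383.190 K, so T = 18.5 + 383.190 = 401.690 °C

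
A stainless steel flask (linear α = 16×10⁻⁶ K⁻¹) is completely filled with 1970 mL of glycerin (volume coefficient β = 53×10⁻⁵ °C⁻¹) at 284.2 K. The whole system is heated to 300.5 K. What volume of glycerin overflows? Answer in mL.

15.5 mL

The flask also expands: β_container ≈ 3α = 4.8×10⁻⁵ /K
Net overflow = V₀(β_liq − 3α_cont)ΔT
β − 3α = 5.30×10⁻⁴ − 4.8×10⁻⁵ = 4.82×10⁻⁴ /K; ΔT = 16.3 K
ΔV = 1970 × 4.82×10⁻⁴ × 16.3 = 15.5 mL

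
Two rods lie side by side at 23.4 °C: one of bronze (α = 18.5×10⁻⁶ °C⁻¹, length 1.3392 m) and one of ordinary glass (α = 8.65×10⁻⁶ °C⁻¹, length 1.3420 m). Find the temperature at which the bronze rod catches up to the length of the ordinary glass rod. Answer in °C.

T = 236.1 °C

L₁(1 + α₁ΔT) = L₂(1 + α₂ΔT) ⇒ ΔT = (L₂ − L₁)/(α₁L₁ − α₂L₂)
L₂ − L₁ = 1.3420 − 1.3392 = 2.80×10⁻³ m
α₁L₁ − α₂L₂ = 18.5×10⁻⁶×1.3392 − 8.65×10⁻⁶×1.3420 = 1.31669×10⁻⁵ m/K
ΔT = 2.80×10⁻³ / 1.31669×10⁻⁵ = 212.654 K
T = 23.4 + 212.654 = 236.054 °C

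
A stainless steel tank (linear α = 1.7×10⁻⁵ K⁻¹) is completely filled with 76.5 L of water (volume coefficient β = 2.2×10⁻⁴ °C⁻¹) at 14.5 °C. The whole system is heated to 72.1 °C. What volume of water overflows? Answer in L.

0.745 L

The tank also expands: β_container ≈ 3α = 5.1×10⁻⁵ /K
Net overflow = V₀(β_liq − 3α_cont)ΔT
β − 3α = 2.20×10⁻⁴ − 5.1×10⁻⁵ = 1.69×10⁻⁴ /K; ΔT = 57.6 K
ΔV = 76.5 × 1.69×10⁻⁴ × 57.6 = 0.745 L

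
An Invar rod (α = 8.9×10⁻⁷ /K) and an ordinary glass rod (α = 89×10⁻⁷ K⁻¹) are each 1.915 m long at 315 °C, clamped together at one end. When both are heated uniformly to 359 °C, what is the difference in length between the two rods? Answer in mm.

ΔT = 44 K
Invar: ΔL = 8.9×10⁻⁷ × 1.915 m × 44 = 7.4991×10⁻⁵ m = 0.074991 mm
ordinary glass: ΔL = 89×10⁻⁷ × 1.915 m × 44 = 7.4991×10⁻⁴ m = 0.74991 mm
difference = 0.74991 − 0.074991 = 0.674919 mm

0.675 mm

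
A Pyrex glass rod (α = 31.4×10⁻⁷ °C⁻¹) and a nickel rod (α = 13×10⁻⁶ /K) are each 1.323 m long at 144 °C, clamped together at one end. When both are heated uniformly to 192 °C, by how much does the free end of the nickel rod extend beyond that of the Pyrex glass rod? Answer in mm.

0.626 mm

ΔT = 48 K
Pyrex glass: ΔL = 31.4×10⁻⁷ × 1.323 m × 48 = 1.9940×10⁻⁴ m = 0.19940 mm
nickel: ΔL = 13×10⁻⁶ × 1.323 m × 48 = 8.2555×10⁻⁴ m = 0.82555 mm
difference = 0.82555 − 0.19940 = 0.62615 mm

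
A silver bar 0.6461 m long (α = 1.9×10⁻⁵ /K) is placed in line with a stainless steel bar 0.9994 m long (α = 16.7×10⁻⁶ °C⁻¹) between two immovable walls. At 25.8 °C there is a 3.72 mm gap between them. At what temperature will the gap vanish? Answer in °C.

T = 154 °C

Gap closes when ΔL₁ + ΔL₂ = 3.72 mm = 3.72×10⁻³ m
(α₁L₁ + α₂L₂)ΔT = g
α₁L₁ + α₂L₂ = 1.9×10⁻⁵×0.6461 + 16.7×10⁻⁶×0.9994 = 2.896588×10⁻⁵ m/K
ΔT = 3.72×10⁻³ / 2.896588×10⁻⁵ = 128.43 K
T = 25.8 + 128.43 = 154.23 °C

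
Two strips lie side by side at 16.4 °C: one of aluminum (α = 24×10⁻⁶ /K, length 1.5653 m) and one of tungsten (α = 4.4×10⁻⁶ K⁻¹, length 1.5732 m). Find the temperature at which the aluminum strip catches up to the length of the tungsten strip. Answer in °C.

T = 274.2 °C

L₁(1 + α₁ΔT) = L₂(1 + α₂ΔT) ⇒ ΔT = (L₂ − L₁)/(α₁L₁ − α₂L₂)
L₂ − L₁ = 1.5732 − 1.5653 = 7.90×10⁻³ m
α₁L₁ − α₂L₂ = 24×10⁻⁶×1.5653 − 4.4×10⁻⁶×1.5732 = 3.064512×10⁻⁵ m/K
ΔT = 7.90×10⁻³ / 3.064512×10⁻⁵ = 257.790 K
T = 16.4 + 257.790 = 274.190 °C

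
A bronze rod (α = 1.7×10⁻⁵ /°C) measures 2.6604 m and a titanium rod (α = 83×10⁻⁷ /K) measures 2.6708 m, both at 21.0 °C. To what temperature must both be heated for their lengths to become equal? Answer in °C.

L₁(1 + α₁ΔT) = L₂(1 + α₂ΔT) ⇒ ΔT = (L₂ − L₁)/(α₁L₁ − α₂L₂)
L₂ − L₁ = 2.6708 − 2.6604 = 1.04×10⁻² m
α₁L₁ − α₂L₂ = 1.7×10⁻⁵×2.6604 − 83×10⁻⁷×2.6708 = 2.305916×10⁻⁵ m/K
ΔT = 1.04×10⁻² / 2.305916×10⁻⁵ = 451.014 K
T = 21.0 + 451.014 = 472.014 °C

T = 472.0 °C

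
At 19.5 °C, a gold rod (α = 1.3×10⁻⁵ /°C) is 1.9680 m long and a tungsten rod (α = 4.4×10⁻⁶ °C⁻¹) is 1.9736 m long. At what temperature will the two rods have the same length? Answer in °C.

T = 350.9 °C

L₁(1 + α₁ΔT) = L₂(1 + α₂ΔT) ⇒ ΔT = (L₂ − L₁)/(α₁L₁ − α₂L₂)
L₂ − L₁ = 1.9736 − 1.9680 = 5.60×10⁻³ m
α₁L₁ − α₂L₂ = 1.3×10⁻⁵×1.9680 − 4.4×10⁻⁶×1.9736 = 1.690016×10⁻⁵ m/K
ΔT = 5.60×10⁻³ / 1.690016×10⁻⁵ = 331.358 K
T = 19.5 + 331.358 = 350.858 °C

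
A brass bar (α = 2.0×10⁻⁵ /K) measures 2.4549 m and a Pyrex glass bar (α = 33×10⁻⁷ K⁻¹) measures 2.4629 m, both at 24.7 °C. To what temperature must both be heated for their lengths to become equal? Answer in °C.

T = 220.0 °C

Equal length when α₁L₁ΔT − α₂L₂ΔT = L₂ − L₁ = 8.00×10⁻³ m
α₁L₁ = 4.9098×10⁻⁵, α₂L₂ = 8.12757×10⁻⁶ → Δ(αL) = 4.097043×10⁻⁵ m/K
ΔT = 8.00×10⁻³ / 4.097043×10⁻⁵ = 195.263 K, so T = 24.7 + 195.263 = 219.963 °C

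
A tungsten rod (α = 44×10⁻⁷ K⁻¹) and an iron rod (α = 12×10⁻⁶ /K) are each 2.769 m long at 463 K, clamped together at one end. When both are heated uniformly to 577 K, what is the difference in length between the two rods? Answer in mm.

2.40 mm

ΔT = 114 K
tungsten: ΔL = 44×10⁻⁷ × 2.769 m × 114 = 1.3889×10⁻³ m = 1.3889 mm
iron: ΔL = 12×10⁻⁶ × 2.769 m × 114 = 3.7880×10⁻³ m = 3.7880 mm
difference = 3.7880 − 1.3889 = 2.3991 mm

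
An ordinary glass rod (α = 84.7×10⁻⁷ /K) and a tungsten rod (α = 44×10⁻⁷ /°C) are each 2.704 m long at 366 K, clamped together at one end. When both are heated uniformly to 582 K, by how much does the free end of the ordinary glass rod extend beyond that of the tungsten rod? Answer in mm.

ΔT = 216 K
ordinary glass: ΔL = 84.7×10⁻⁷ × 2.704 m × 216 = 4.9470×10⁻³ m = 4.9470 mm
tungsten: ΔL = 44×10⁻⁷ × 2.704 m × 216 = 2.5699×10⁻³ m = 2.5699 mm
difference = 4.9470 − 2.5699 = 2.3771 mm

2.38 mm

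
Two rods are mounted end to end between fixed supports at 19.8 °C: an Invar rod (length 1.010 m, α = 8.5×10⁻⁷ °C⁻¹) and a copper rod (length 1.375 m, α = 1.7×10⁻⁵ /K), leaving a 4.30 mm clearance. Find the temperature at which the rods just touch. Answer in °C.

T = 197 °C

α₁L₁ = 8.585×10⁻⁷ m/K, α₂L₂ = 2.3375×10⁻⁵ m/K → total 2.42335×10⁻⁵ m/K
ΔT = g/(α₁L₁+α₂L₂) = 4.30×10⁻³ / 2.42335×10⁻⁵ = 177.44 K
T = 19.8 + 177.44 = 197.24 °C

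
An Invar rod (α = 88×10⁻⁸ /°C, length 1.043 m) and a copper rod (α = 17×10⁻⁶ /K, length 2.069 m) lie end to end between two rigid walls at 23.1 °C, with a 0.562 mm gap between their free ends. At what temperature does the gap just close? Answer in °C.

Gap closes when ΔL₁ + ΔL₂ = 0.562 mm = 5.62×10⁻⁴ m
(α₁L₁ + α₂L₂)ΔT = g
α₁L₁ + α₂L₂ = 88×10⁻⁸×1.043 + 17×10⁻⁶×2.069 = 3.609084×10⁻⁵ m/K
ΔT = 5.62×10⁻⁴ / 3.609084×10⁻⁵ = 15.572 K
T = 23.1 + 15.572 = 38.672 °C

T = 38.7 °C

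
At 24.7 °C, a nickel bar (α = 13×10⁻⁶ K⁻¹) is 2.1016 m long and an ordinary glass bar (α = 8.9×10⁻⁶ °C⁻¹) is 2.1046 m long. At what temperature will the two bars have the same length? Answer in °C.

T = 373.9 °C

Equal length when α₁L₁ΔT − α₂L₂ΔT = L₂ − L₁ = 3.00×10⁻³ m
α₁L₁ = 2.73208×10⁻⁵, α₂L₂ = 1.873094×10⁻⁵ → Δ(αL) = 8.58986×10⁻⁶ m/K
ΔT = 3.00×10⁻³ / 8.58986×10⁻⁶ = 349.249 K, so T = 24.7 + 349.249 = 373.949 °C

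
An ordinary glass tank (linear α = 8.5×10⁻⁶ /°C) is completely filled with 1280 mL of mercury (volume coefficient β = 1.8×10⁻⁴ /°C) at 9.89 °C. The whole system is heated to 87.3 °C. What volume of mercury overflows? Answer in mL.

15.3 mL

The tank also expands: β_container ≈ 3α = 2.55×10⁻⁵ /K
Net overflow = V₀(β_liq − 3α_cont)ΔT
β − 3α = 1.80×10⁻⁴ − 2.55×10⁻⁵ = 1.545×10⁻⁴ /K; ΔT = 77.41 K
ΔV = 1280 × 1.545×10⁻⁴ × 77.41 = 15.3 mL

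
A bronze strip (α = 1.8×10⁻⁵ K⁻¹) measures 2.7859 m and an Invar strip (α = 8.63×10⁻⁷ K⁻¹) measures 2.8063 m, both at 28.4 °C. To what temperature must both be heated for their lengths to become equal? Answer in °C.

T = 455.9 °C

Equal length when α₁L₁ΔT − α₂L₂ΔT = L₂ − L₁ = 2.04×10⁻² m
α₁L₁ = 5.01462×10⁻⁵, α₂L₂ = 2.4218369×10⁻⁶ → Δ(αL) = 4.77243631×10⁻⁵ m/K
ΔT = 2.04×10⁻² / 4.77243631×10⁻⁵ = 427.455 K, so T = 28.4 + 427.455 = 455.855 °C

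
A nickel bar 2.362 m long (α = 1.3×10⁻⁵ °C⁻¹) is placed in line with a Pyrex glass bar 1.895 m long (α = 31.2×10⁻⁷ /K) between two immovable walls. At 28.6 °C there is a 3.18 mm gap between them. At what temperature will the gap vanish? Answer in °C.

T = 115 °C

Gap closes when ΔL₁ + ΔL₂ = 3.18 mm = 3.18×10⁻³ m
(α₁L₁ + α₂L₂)ΔT = g
α₁L₁ + α₂L₂ = 1.3×10⁻⁵×2.362 + 31.2×10⁻⁷×1.895 = 3.66184×10⁻⁵ m/K
ΔT = 3.18×10⁻³ / 3.66184×10⁻⁵ = 86.84 K
T = 28.6 + 86.84 = 115.44 °C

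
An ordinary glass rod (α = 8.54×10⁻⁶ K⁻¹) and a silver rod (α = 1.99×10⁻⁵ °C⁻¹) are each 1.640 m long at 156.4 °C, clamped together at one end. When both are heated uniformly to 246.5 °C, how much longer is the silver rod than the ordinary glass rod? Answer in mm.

ΔT = 90.1 K
ordinary glass: ΔL = 8.54×10⁻⁶ × 1.640 m × 90.1 = 1.2619×10⁻³ m = 1.2619 mm
silver: ΔL = 1.99×10⁻⁵ × 1.640 m × 90.1 = 2.9405×10⁻³ m = 2.9405 mm
difference = 2.9405 − 1.2619 = 1.6786 mm

1.68 mm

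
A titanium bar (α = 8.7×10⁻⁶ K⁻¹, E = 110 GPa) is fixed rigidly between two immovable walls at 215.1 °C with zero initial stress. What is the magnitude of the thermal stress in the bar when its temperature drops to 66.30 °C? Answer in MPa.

σ = 142 MPa

Fully constrained: the free strain ε = αΔT is blocked, so σ = Eε = EαΔT.
|ΔT| = 148.80 K
σ = 110×10⁹ × 8.7×10⁻⁶ × 148.80 = 1.42×10⁸ Pa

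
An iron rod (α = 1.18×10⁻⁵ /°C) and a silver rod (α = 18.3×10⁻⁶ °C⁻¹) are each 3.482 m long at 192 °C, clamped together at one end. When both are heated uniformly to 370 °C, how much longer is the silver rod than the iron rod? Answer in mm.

4.03 mm

ΔT = 178 K
iron: ΔL = 1.18×10⁻⁵ × 3.482 m × 178 = 7.3136×10⁻³ m = 7.3136 mm
silver: ΔL = 18.3×10⁻⁶ × 3.482 m × 178 = 1.1342×10⁻² m = 11.342 mm
difference = 11.342 − 7.3136 = 4.0284 mm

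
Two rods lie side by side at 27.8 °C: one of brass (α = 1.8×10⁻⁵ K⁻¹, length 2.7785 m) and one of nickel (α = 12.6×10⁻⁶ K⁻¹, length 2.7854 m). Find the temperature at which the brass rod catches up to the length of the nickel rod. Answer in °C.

L₁(1 + α₁ΔT) = L₂(1 + α₂ΔT) ⇒ ΔT = (L₂ − L₁)/(α₁L₁ − α₂L₂)
L₂ − L₁ = 2.7854 − 2.7785 = 6.90×10⁻³ m
α₁L₁ − α₂L₂ = 1.8×10⁻⁵×2.7785 − 12.6×10⁻⁶×2.7854 = 1.491696×10⁻⁵ m/K
ΔT = 6.90×10⁻³ / 1.491696×10⁻⁵ = 462.561 K
T = 27.8 + 462.561 = 490.361 °C

T = 490.4 °C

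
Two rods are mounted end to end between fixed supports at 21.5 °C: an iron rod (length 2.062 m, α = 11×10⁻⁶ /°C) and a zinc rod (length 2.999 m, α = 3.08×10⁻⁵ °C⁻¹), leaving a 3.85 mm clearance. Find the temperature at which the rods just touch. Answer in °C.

T = 55.0 °C

Gap closes when ΔL₁ + ΔL₂ = 3.85 mm = 3.85×10⁻³ m
(α₁L₁ + α₂L₂)ΔT = g
α₁L₁ + α₂L₂ = 11×10⁻⁶×2.062 + 3.08×10⁻⁵×2.999 = 1.150512×10⁻⁴ m/K
ΔT = 3.85×10⁻³ / 1.150512×10⁻⁴ = 33.463 K
T = 21.5 + 33.463 = 54.963 °C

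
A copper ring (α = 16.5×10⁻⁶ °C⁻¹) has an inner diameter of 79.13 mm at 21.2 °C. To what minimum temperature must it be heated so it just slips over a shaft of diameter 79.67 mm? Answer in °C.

Required Δd = 79.67 − 79.13 = 0.54 mm
Δd = αd₀ΔT ⇒ ΔT = Δd/(αd₀) = 0.54 / (16.5×10⁻⁶ × 79.13) = 413.59 K
T_min = 21.2 + 413.59 = 434.79 °C

T = 435 °C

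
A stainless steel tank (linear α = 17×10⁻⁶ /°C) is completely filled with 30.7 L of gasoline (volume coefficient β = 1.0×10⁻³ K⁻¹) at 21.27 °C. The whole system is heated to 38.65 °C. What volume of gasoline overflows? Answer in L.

The tank also expands: β_container ≈ 3α = 5.1×10⁻⁵ /K
Net overflow = V₀(β_liq − 3α_cont)ΔT
β − 3α = 1.00×10⁻³ − 5.1×10⁻⁵ = 9.49×10⁻⁴ /K; ΔT = 17.38 K
ΔV = 30.7 × 9.49×10⁻⁴ × 17.38 = 0.506 L

0.506 L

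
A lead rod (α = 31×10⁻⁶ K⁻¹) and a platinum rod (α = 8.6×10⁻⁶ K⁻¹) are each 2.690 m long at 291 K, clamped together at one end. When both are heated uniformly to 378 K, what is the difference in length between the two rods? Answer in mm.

5.24 mm

ΔT = 87 K
lead: ΔL = 31×10⁻⁶ × 2.690 m × 87 = 7.2549×10⁻³ m = 7.2549 mm
platinum: ΔL = 8.6×10⁻⁶ × 2.690 m × 87 = 2.0127×10⁻³ m = 2.0127 mm
difference = 7.2549 − 2.0127 = 5.2422 mm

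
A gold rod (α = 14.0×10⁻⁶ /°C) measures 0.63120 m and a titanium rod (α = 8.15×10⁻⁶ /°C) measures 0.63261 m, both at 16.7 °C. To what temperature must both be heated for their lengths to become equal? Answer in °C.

T = 399.7 °C

L₁(1 + α₁ΔT) = L₂(1 + α₂ΔT) ⇒ ΔT = (L₂ − L₁)/(α₁L₁ − α₂L₂)
L₂ − L₁ = 0.63261 − 0.63120 = 1.41×10⁻³ m
α₁L₁ − α₂L₂ = 14.0×10⁻⁶×0.63120 − 8.15×10⁻⁶×0.63261 = 3.6810285×10⁻⁶ m/K
ΔT = 1.41×10⁻³ / 3.6810285×10⁻⁶ = 383.045 K
T = 16.7 + 383.045 = 399.745 °C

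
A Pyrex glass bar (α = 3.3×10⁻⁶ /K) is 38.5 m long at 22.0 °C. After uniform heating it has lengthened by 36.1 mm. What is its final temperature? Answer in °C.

T = 306 °C

ΔL = αL₀ΔT ⇒ ΔT = ΔL / (αL₀)
ΔT = 36.1×10⁻³ m / (3.3×10⁻⁶ × 38.5 m) = 284.14 K
T = 22.0 + 284.14 = 306.14 °C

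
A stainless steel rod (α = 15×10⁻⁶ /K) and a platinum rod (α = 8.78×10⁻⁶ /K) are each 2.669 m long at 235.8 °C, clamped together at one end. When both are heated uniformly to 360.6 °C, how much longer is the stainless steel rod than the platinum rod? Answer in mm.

ΔT = 124.8 K
stainless steel: ΔL = 15×10⁻⁶ × 2.669 m × 124.8 = 4.9964×10⁻³ m = 4.9964 mm
platinum: ΔL = 8.78×10⁻⁶ × 2.669 m × 124.8 = 2.9245×10⁻³ m = 2.9245 mm
difference = 4.9964 − 2.9245 = 2.0719 mm

2.07 mm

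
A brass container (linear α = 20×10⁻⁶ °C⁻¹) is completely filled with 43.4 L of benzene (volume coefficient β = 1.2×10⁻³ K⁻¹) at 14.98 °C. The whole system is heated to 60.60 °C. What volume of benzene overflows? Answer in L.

The container also expands: β_container ≈ 3α = 6.0×10⁻⁵ /K
Net overflow = V₀(β_liq − 3α_cont)ΔT
β − 3α = 1.20×10⁻³ − 6.0×10⁻⁵ = 1.14×10⁻³ /K; ΔT = 45.62 K
ΔV = 43.4 × 1.14×10⁻³ × 45.62 = 2.26 L

2.26 L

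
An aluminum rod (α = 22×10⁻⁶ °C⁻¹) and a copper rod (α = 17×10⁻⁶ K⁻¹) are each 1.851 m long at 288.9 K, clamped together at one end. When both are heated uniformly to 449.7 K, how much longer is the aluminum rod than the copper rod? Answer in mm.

1.49 mm

ΔT = 160.8 K
aluminum: ΔL = 22×10⁻⁶ × 1.851 m × 160.8 = 6.5481×10⁻³ m = 6.5481 mm
copper: ΔL = 17×10⁻⁶ × 1.851 m × 160.8 = 5.0599×10⁻³ m = 5.0599 mm
difference = 6.5481 − 5.0599 = 1.4882 mm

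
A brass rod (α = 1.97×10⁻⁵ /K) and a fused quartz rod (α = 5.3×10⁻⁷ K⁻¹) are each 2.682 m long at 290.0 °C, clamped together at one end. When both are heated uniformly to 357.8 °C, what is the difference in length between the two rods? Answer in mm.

3.49 mm

ΔT = 67.8 K
brass: ΔL = 1.97×10⁻⁵ × 2.682 m × 67.8 = 3.5822×10⁻³ m = 3.5822 mm
fused quartz: ΔL = 5.3×10⁻⁷ × 2.682 m × 67.8 = 9.6375×10⁻⁵ m = 0.096375 mm
difference = 3.5822 − 0.096375 = 3.485825 mm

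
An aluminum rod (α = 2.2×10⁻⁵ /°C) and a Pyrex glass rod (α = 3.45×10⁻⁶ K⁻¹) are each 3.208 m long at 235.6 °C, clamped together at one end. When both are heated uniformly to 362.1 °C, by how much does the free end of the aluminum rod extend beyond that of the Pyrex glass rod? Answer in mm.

7.53 mm

ΔT = 126.5 K
aluminum: ΔL = 2.2×10⁻⁵ × 3.208 m × 126.5 = 8.9279×10⁻³ m = 8.9279 mm
Pyrex glass: ΔL = 3.45×10⁻⁶ × 3.208 m × 126.5 = 1.4001×10⁻³ m = 1.4001 mm
difference = 8.9279 − 1.4001 = 7.5278 mm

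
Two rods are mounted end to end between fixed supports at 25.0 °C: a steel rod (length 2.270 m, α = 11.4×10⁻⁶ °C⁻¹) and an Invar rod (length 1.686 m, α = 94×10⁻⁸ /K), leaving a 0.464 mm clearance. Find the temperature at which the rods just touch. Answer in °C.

T = 41.9 °C

α₁L₁ = 2.5878×10⁻⁵ m/K, α₂L₂ = 1.58484×10⁻⁶ m/K → total 2.746284×10⁻⁵ m/K
ΔT = g/(α₁L₁+α₂L₂) = 4.64×10⁻⁴ / 2.746284×10⁻⁵ = 16.896 K
T = 25.0 + 16.896 = 41.896 °C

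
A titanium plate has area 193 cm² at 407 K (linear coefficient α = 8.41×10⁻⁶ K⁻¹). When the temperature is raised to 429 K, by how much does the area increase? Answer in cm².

ΔA = 0.0714 cm²

Area coefficient ≈ 2α; |ΔT| = 22 K
ΔA = 2αA₀ΔT = 2(8.41×10⁻⁶)(193)(22) = 0.0714 cm²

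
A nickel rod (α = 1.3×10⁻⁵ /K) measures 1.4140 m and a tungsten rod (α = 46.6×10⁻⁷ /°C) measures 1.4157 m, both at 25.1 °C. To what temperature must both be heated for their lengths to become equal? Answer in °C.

L₁(1 + α₁ΔT) = L₂(1 + α₂ΔT) ⇒ ΔT = (L₂ − L₁)/(α₁L₁ − α₂L₂)
L₂ − L₁ = 1.4157 − 1.4140 = 1.70×10⁻³ m
α₁L₁ − α₂L₂ = 1.3×10⁻⁵×1.4140 − 46.6×10⁻⁷×1.4157 = 1.1784838×10⁻⁵ m/K
ΔT = 1.70×10⁻³ / 1.1784838×10⁻⁵ = 144.253 K
T = 25.1 + 144.253 = 169.353 °C

T = 169.4 °C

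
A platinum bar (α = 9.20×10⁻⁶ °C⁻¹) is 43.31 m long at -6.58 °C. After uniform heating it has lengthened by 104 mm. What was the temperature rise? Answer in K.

ΔL = αL₀ΔT ⇒ ΔT = ΔL / (αL₀)
ΔT = 104×10⁻³ m / (9.20×10⁻⁶ × 43.31 m) = 261.01 K

ΔT = 261 K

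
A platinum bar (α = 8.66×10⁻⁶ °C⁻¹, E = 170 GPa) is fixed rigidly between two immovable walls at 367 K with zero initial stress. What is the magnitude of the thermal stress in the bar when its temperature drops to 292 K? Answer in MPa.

Fully constrained: the free strain ε = αΔT is blocked, so σ = Eε = EαΔT.
|ΔT| = 75 K
σ = 170×10⁹ × 8.66×10⁻⁶ × 75 = 1.10×10⁸ Pa

σ = 110 MPa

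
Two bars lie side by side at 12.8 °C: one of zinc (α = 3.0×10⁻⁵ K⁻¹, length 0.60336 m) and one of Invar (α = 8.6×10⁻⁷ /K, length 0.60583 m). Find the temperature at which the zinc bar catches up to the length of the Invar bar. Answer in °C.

Equal length when α₁L₁ΔT − α₂L₂ΔT = L₂ − L₁ = 2.47×10⁻³ m
α₁L₁ = 1.81008×10⁻⁵, α₂L₂ = 5.210138×10⁻⁷ → Δ(αL) = 1.75797862×10⁻⁵ m/K
ΔT = 2.47×10⁻³ / 1.75797862×10⁻⁵ = 140.502 K, so T = 12.8 + 140.502 = 153.302 °C

T = 153.3 °C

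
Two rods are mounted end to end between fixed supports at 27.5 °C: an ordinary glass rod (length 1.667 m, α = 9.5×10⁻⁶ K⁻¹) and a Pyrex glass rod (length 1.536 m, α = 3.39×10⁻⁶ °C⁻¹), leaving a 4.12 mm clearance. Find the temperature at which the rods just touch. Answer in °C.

α₁L₁ = 1.58365×10⁻⁵ m/K, α₂L₂ = 5.20704×10⁻⁶ m/K → total 2.104354×10⁻⁵ m/K
ΔT = g/(α₁L₁+α₂L₂) = 4.12×10⁻³ / 2.104354×10⁻⁵ = 195.78 K
T = 27.5 + 195.78 = 223.28 °C

T = 223 °C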